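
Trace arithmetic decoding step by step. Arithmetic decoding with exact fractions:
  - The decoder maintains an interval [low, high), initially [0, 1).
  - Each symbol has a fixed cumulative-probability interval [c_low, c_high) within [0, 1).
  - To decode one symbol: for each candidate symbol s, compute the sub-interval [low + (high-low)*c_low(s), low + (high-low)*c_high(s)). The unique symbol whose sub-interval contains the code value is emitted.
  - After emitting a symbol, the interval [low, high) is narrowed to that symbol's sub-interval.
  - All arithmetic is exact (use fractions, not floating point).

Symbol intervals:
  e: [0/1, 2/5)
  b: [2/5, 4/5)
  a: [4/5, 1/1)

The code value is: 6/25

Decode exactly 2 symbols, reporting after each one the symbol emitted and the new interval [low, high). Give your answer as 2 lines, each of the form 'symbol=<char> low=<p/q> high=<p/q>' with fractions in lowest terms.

Answer: symbol=e low=0/1 high=2/5
symbol=b low=4/25 high=8/25

Derivation:
Step 1: interval [0/1, 1/1), width = 1/1 - 0/1 = 1/1
  'e': [0/1 + 1/1*0/1, 0/1 + 1/1*2/5) = [0/1, 2/5) <- contains code 6/25
  'b': [0/1 + 1/1*2/5, 0/1 + 1/1*4/5) = [2/5, 4/5)
  'a': [0/1 + 1/1*4/5, 0/1 + 1/1*1/1) = [4/5, 1/1)
  emit 'e', narrow to [0/1, 2/5)
Step 2: interval [0/1, 2/5), width = 2/5 - 0/1 = 2/5
  'e': [0/1 + 2/5*0/1, 0/1 + 2/5*2/5) = [0/1, 4/25)
  'b': [0/1 + 2/5*2/5, 0/1 + 2/5*4/5) = [4/25, 8/25) <- contains code 6/25
  'a': [0/1 + 2/5*4/5, 0/1 + 2/5*1/1) = [8/25, 2/5)
  emit 'b', narrow to [4/25, 8/25)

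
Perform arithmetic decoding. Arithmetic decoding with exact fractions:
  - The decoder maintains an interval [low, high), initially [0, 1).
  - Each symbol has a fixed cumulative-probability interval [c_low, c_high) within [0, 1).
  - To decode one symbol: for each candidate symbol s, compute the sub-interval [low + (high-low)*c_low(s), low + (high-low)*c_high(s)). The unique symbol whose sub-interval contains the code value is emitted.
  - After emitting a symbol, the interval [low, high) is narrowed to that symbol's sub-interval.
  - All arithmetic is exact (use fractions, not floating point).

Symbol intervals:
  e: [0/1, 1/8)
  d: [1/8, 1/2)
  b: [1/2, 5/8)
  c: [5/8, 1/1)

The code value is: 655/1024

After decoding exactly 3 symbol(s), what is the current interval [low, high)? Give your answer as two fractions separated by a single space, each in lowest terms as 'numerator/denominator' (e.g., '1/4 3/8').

Answer: 323/512 83/128

Derivation:
Step 1: interval [0/1, 1/1), width = 1/1 - 0/1 = 1/1
  'e': [0/1 + 1/1*0/1, 0/1 + 1/1*1/8) = [0/1, 1/8)
  'd': [0/1 + 1/1*1/8, 0/1 + 1/1*1/2) = [1/8, 1/2)
  'b': [0/1 + 1/1*1/2, 0/1 + 1/1*5/8) = [1/2, 5/8)
  'c': [0/1 + 1/1*5/8, 0/1 + 1/1*1/1) = [5/8, 1/1) <- contains code 655/1024
  emit 'c', narrow to [5/8, 1/1)
Step 2: interval [5/8, 1/1), width = 1/1 - 5/8 = 3/8
  'e': [5/8 + 3/8*0/1, 5/8 + 3/8*1/8) = [5/8, 43/64) <- contains code 655/1024
  'd': [5/8 + 3/8*1/8, 5/8 + 3/8*1/2) = [43/64, 13/16)
  'b': [5/8 + 3/8*1/2, 5/8 + 3/8*5/8) = [13/16, 55/64)
  'c': [5/8 + 3/8*5/8, 5/8 + 3/8*1/1) = [55/64, 1/1)
  emit 'e', narrow to [5/8, 43/64)
Step 3: interval [5/8, 43/64), width = 43/64 - 5/8 = 3/64
  'e': [5/8 + 3/64*0/1, 5/8 + 3/64*1/8) = [5/8, 323/512)
  'd': [5/8 + 3/64*1/8, 5/8 + 3/64*1/2) = [323/512, 83/128) <- contains code 655/1024
  'b': [5/8 + 3/64*1/2, 5/8 + 3/64*5/8) = [83/128, 335/512)
  'c': [5/8 + 3/64*5/8, 5/8 + 3/64*1/1) = [335/512, 43/64)
  emit 'd', narrow to [323/512, 83/128)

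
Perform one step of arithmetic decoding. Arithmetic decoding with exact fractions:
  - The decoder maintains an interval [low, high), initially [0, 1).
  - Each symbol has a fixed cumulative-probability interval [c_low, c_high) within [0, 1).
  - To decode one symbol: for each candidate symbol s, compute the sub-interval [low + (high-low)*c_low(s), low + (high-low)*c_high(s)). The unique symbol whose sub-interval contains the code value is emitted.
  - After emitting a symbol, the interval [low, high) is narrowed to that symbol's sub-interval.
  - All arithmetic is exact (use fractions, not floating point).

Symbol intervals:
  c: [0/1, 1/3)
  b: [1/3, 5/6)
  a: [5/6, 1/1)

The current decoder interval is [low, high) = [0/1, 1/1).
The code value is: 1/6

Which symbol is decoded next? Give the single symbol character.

Answer: c

Derivation:
Interval width = high − low = 1/1 − 0/1 = 1/1
Scaled code = (code − low) / width = (1/6 − 0/1) / 1/1 = 1/6
  c: [0/1, 1/3) ← scaled code falls here ✓
  b: [1/3, 5/6) 
  a: [5/6, 1/1) 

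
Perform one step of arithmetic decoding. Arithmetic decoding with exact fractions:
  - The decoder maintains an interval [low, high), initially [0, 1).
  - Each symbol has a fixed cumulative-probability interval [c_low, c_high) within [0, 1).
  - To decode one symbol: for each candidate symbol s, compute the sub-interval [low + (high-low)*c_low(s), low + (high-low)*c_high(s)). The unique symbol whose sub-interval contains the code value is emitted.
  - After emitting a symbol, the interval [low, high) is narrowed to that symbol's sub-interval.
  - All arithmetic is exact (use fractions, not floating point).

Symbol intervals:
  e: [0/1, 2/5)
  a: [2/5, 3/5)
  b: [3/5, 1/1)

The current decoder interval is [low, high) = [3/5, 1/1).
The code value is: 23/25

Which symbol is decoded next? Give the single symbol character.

Answer: b

Derivation:
Interval width = high − low = 1/1 − 3/5 = 2/5
Scaled code = (code − low) / width = (23/25 − 3/5) / 2/5 = 4/5
  e: [0/1, 2/5) 
  a: [2/5, 3/5) 
  b: [3/5, 1/1) ← scaled code falls here ✓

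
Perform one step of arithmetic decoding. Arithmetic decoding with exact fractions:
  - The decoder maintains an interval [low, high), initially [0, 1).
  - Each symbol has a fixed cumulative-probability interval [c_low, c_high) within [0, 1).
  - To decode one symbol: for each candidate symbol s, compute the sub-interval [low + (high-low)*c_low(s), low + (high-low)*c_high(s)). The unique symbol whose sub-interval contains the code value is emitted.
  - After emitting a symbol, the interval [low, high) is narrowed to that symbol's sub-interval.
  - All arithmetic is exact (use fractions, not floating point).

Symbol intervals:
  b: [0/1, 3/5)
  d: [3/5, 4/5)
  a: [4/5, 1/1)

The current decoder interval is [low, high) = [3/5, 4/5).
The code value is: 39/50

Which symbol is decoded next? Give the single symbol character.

Answer: a

Derivation:
Interval width = high − low = 4/5 − 3/5 = 1/5
Scaled code = (code − low) / width = (39/50 − 3/5) / 1/5 = 9/10
  b: [0/1, 3/5) 
  d: [3/5, 4/5) 
  a: [4/5, 1/1) ← scaled code falls here ✓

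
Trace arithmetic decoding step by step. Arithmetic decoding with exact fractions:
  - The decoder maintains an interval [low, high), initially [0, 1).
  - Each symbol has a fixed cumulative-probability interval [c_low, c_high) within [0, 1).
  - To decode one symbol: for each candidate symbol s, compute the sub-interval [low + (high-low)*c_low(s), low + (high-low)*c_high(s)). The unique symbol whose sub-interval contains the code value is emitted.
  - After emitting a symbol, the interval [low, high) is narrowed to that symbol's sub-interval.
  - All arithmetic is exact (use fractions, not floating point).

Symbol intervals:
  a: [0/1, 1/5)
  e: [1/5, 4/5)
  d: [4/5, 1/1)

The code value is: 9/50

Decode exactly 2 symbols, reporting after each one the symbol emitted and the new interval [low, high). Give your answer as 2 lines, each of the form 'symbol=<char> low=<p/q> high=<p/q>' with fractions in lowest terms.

Step 1: interval [0/1, 1/1), width = 1/1 - 0/1 = 1/1
  'a': [0/1 + 1/1*0/1, 0/1 + 1/1*1/5) = [0/1, 1/5) <- contains code 9/50
  'e': [0/1 + 1/1*1/5, 0/1 + 1/1*4/5) = [1/5, 4/5)
  'd': [0/1 + 1/1*4/5, 0/1 + 1/1*1/1) = [4/5, 1/1)
  emit 'a', narrow to [0/1, 1/5)
Step 2: interval [0/1, 1/5), width = 1/5 - 0/1 = 1/5
  'a': [0/1 + 1/5*0/1, 0/1 + 1/5*1/5) = [0/1, 1/25)
  'e': [0/1 + 1/5*1/5, 0/1 + 1/5*4/5) = [1/25, 4/25)
  'd': [0/1 + 1/5*4/5, 0/1 + 1/5*1/1) = [4/25, 1/5) <- contains code 9/50
  emit 'd', narrow to [4/25, 1/5)

Answer: symbol=a low=0/1 high=1/5
symbol=d low=4/25 high=1/5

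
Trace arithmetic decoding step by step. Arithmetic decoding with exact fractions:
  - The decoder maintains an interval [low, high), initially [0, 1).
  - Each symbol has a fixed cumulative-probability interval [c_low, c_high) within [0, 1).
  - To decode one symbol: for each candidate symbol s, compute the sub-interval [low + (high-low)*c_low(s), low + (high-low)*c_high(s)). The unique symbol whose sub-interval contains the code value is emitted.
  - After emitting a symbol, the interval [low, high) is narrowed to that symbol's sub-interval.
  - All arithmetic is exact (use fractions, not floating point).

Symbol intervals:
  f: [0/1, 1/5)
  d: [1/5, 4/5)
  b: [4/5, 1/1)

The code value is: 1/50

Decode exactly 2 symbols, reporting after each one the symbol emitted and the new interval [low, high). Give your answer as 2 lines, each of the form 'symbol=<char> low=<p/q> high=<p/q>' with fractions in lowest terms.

Answer: symbol=f low=0/1 high=1/5
symbol=f low=0/1 high=1/25

Derivation:
Step 1: interval [0/1, 1/1), width = 1/1 - 0/1 = 1/1
  'f': [0/1 + 1/1*0/1, 0/1 + 1/1*1/5) = [0/1, 1/5) <- contains code 1/50
  'd': [0/1 + 1/1*1/5, 0/1 + 1/1*4/5) = [1/5, 4/5)
  'b': [0/1 + 1/1*4/5, 0/1 + 1/1*1/1) = [4/5, 1/1)
  emit 'f', narrow to [0/1, 1/5)
Step 2: interval [0/1, 1/5), width = 1/5 - 0/1 = 1/5
  'f': [0/1 + 1/5*0/1, 0/1 + 1/5*1/5) = [0/1, 1/25) <- contains code 1/50
  'd': [0/1 + 1/5*1/5, 0/1 + 1/5*4/5) = [1/25, 4/25)
  'b': [0/1 + 1/5*4/5, 0/1 + 1/5*1/1) = [4/25, 1/5)
  emit 'f', narrow to [0/1, 1/25)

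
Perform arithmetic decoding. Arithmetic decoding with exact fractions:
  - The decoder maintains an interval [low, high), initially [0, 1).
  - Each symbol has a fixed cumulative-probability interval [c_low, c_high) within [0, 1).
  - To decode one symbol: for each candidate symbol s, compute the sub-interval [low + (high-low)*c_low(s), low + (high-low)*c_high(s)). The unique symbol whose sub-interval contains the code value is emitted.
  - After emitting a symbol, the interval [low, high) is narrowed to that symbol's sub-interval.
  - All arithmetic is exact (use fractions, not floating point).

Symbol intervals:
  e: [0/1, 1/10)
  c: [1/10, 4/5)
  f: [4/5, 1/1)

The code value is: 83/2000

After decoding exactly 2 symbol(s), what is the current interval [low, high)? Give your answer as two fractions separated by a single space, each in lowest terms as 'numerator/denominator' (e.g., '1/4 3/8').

Answer: 1/100 2/25

Derivation:
Step 1: interval [0/1, 1/1), width = 1/1 - 0/1 = 1/1
  'e': [0/1 + 1/1*0/1, 0/1 + 1/1*1/10) = [0/1, 1/10) <- contains code 83/2000
  'c': [0/1 + 1/1*1/10, 0/1 + 1/1*4/5) = [1/10, 4/5)
  'f': [0/1 + 1/1*4/5, 0/1 + 1/1*1/1) = [4/5, 1/1)
  emit 'e', narrow to [0/1, 1/10)
Step 2: interval [0/1, 1/10), width = 1/10 - 0/1 = 1/10
  'e': [0/1 + 1/10*0/1, 0/1 + 1/10*1/10) = [0/1, 1/100)
  'c': [0/1 + 1/10*1/10, 0/1 + 1/10*4/5) = [1/100, 2/25) <- contains code 83/2000
  'f': [0/1 + 1/10*4/5, 0/1 + 1/10*1/1) = [2/25, 1/10)
  emit 'c', narrow to [1/100, 2/25)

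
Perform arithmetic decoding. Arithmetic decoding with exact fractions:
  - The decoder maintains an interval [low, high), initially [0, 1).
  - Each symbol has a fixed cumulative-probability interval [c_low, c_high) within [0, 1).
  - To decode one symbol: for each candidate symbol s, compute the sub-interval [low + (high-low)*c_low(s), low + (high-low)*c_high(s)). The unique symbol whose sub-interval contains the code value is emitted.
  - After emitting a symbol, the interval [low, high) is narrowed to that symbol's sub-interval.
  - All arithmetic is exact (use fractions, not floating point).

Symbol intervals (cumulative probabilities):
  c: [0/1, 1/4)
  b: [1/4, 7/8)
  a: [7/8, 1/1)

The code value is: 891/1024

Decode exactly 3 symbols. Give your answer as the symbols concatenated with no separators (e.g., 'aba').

Answer: baa

Derivation:
Step 1: interval [0/1, 1/1), width = 1/1 - 0/1 = 1/1
  'c': [0/1 + 1/1*0/1, 0/1 + 1/1*1/4) = [0/1, 1/4)
  'b': [0/1 + 1/1*1/4, 0/1 + 1/1*7/8) = [1/4, 7/8) <- contains code 891/1024
  'a': [0/1 + 1/1*7/8, 0/1 + 1/1*1/1) = [7/8, 1/1)
  emit 'b', narrow to [1/4, 7/8)
Step 2: interval [1/4, 7/8), width = 7/8 - 1/4 = 5/8
  'c': [1/4 + 5/8*0/1, 1/4 + 5/8*1/4) = [1/4, 13/32)
  'b': [1/4 + 5/8*1/4, 1/4 + 5/8*7/8) = [13/32, 51/64)
  'a': [1/4 + 5/8*7/8, 1/4 + 5/8*1/1) = [51/64, 7/8) <- contains code 891/1024
  emit 'a', narrow to [51/64, 7/8)
Step 3: interval [51/64, 7/8), width = 7/8 - 51/64 = 5/64
  'c': [51/64 + 5/64*0/1, 51/64 + 5/64*1/4) = [51/64, 209/256)
  'b': [51/64 + 5/64*1/4, 51/64 + 5/64*7/8) = [209/256, 443/512)
  'a': [51/64 + 5/64*7/8, 51/64 + 5/64*1/1) = [443/512, 7/8) <- contains code 891/1024
  emit 'a', narrow to [443/512, 7/8)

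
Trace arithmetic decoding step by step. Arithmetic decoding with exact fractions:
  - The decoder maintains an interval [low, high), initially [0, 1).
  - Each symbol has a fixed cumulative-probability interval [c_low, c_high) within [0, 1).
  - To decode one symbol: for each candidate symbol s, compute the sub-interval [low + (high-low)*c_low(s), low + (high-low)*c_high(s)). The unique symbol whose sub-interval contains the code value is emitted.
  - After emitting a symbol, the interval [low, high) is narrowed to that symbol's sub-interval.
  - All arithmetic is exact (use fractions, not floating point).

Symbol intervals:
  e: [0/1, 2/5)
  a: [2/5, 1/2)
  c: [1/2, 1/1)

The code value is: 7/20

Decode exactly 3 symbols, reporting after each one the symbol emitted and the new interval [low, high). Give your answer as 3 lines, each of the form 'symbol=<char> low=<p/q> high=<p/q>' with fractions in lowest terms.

Answer: symbol=e low=0/1 high=2/5
symbol=c low=1/5 high=2/5
symbol=c low=3/10 high=2/5

Derivation:
Step 1: interval [0/1, 1/1), width = 1/1 - 0/1 = 1/1
  'e': [0/1 + 1/1*0/1, 0/1 + 1/1*2/5) = [0/1, 2/5) <- contains code 7/20
  'a': [0/1 + 1/1*2/5, 0/1 + 1/1*1/2) = [2/5, 1/2)
  'c': [0/1 + 1/1*1/2, 0/1 + 1/1*1/1) = [1/2, 1/1)
  emit 'e', narrow to [0/1, 2/5)
Step 2: interval [0/1, 2/5), width = 2/5 - 0/1 = 2/5
  'e': [0/1 + 2/5*0/1, 0/1 + 2/5*2/5) = [0/1, 4/25)
  'a': [0/1 + 2/5*2/5, 0/1 + 2/5*1/2) = [4/25, 1/5)
  'c': [0/1 + 2/5*1/2, 0/1 + 2/5*1/1) = [1/5, 2/5) <- contains code 7/20
  emit 'c', narrow to [1/5, 2/5)
Step 3: interval [1/5, 2/5), width = 2/5 - 1/5 = 1/5
  'e': [1/5 + 1/5*0/1, 1/5 + 1/5*2/5) = [1/5, 7/25)
  'a': [1/5 + 1/5*2/5, 1/5 + 1/5*1/2) = [7/25, 3/10)
  'c': [1/5 + 1/5*1/2, 1/5 + 1/5*1/1) = [3/10, 2/5) <- contains code 7/20
  emit 'c', narrow to [3/10, 2/5)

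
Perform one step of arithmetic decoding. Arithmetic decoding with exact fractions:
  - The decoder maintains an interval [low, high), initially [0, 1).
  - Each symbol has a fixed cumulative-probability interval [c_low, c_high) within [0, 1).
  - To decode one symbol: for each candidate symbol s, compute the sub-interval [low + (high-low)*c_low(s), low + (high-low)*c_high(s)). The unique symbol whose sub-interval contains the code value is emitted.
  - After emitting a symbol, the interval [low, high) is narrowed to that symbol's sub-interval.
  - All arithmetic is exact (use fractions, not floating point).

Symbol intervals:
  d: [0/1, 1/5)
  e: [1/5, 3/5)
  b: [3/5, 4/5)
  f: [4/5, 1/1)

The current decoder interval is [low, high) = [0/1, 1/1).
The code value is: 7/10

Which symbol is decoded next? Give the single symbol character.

Interval width = high − low = 1/1 − 0/1 = 1/1
Scaled code = (code − low) / width = (7/10 − 0/1) / 1/1 = 7/10
  d: [0/1, 1/5) 
  e: [1/5, 3/5) 
  b: [3/5, 4/5) ← scaled code falls here ✓
  f: [4/5, 1/1) 

Answer: b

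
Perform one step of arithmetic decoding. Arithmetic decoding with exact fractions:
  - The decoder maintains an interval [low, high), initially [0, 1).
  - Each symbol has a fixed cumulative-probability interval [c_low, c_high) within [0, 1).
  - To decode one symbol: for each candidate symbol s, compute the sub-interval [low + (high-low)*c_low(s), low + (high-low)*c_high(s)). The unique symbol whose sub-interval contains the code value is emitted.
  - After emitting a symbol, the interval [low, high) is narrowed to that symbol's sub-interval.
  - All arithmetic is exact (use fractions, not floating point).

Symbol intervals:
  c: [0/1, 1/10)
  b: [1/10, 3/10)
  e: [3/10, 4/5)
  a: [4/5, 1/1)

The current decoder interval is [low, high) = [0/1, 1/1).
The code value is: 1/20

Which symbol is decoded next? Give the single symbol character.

Interval width = high − low = 1/1 − 0/1 = 1/1
Scaled code = (code − low) / width = (1/20 − 0/1) / 1/1 = 1/20
  c: [0/1, 1/10) ← scaled code falls here ✓
  b: [1/10, 3/10) 
  e: [3/10, 4/5) 
  a: [4/5, 1/1) 

Answer: c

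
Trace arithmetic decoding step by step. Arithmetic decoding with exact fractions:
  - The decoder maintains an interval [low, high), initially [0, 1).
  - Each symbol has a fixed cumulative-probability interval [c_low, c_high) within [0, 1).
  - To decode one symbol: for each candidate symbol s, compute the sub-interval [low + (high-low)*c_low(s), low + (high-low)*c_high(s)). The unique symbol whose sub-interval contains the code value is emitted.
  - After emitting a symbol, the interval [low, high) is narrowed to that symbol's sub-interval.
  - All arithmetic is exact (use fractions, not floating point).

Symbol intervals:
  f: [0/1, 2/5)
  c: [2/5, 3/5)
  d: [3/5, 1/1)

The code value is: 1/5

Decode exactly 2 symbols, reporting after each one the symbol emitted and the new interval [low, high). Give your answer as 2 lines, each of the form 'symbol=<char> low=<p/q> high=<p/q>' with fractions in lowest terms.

Answer: symbol=f low=0/1 high=2/5
symbol=c low=4/25 high=6/25

Derivation:
Step 1: interval [0/1, 1/1), width = 1/1 - 0/1 = 1/1
  'f': [0/1 + 1/1*0/1, 0/1 + 1/1*2/5) = [0/1, 2/5) <- contains code 1/5
  'c': [0/1 + 1/1*2/5, 0/1 + 1/1*3/5) = [2/5, 3/5)
  'd': [0/1 + 1/1*3/5, 0/1 + 1/1*1/1) = [3/5, 1/1)
  emit 'f', narrow to [0/1, 2/5)
Step 2: interval [0/1, 2/5), width = 2/5 - 0/1 = 2/5
  'f': [0/1 + 2/5*0/1, 0/1 + 2/5*2/5) = [0/1, 4/25)
  'c': [0/1 + 2/5*2/5, 0/1 + 2/5*3/5) = [4/25, 6/25) <- contains code 1/5
  'd': [0/1 + 2/5*3/5, 0/1 + 2/5*1/1) = [6/25, 2/5)
  emit 'c', narrow to [4/25, 6/25)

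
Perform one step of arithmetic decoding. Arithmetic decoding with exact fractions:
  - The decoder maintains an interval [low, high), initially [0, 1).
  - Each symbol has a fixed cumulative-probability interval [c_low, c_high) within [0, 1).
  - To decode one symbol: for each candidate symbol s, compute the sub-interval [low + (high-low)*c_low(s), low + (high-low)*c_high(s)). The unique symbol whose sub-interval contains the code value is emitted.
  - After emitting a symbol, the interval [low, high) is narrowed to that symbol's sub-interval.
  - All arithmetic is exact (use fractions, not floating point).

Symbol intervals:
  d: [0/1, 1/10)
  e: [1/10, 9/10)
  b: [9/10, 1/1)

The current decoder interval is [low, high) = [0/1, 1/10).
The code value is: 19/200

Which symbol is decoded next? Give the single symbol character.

Answer: b

Derivation:
Interval width = high − low = 1/10 − 0/1 = 1/10
Scaled code = (code − low) / width = (19/200 − 0/1) / 1/10 = 19/20
  d: [0/1, 1/10) 
  e: [1/10, 9/10) 
  b: [9/10, 1/1) ← scaled code falls here ✓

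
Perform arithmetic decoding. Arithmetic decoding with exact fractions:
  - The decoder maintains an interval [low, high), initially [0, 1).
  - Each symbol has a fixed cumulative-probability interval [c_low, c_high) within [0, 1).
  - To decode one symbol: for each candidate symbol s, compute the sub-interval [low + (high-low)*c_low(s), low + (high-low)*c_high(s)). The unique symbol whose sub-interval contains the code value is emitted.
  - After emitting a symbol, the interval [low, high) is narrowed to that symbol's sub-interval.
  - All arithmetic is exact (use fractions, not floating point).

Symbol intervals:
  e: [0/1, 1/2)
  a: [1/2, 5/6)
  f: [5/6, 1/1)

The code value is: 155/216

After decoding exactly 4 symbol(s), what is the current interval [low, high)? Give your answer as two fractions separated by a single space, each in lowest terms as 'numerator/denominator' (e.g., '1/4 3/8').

Answer: 77/108 13/18

Derivation:
Step 1: interval [0/1, 1/1), width = 1/1 - 0/1 = 1/1
  'e': [0/1 + 1/1*0/1, 0/1 + 1/1*1/2) = [0/1, 1/2)
  'a': [0/1 + 1/1*1/2, 0/1 + 1/1*5/6) = [1/2, 5/6) <- contains code 155/216
  'f': [0/1 + 1/1*5/6, 0/1 + 1/1*1/1) = [5/6, 1/1)
  emit 'a', narrow to [1/2, 5/6)
Step 2: interval [1/2, 5/6), width = 5/6 - 1/2 = 1/3
  'e': [1/2 + 1/3*0/1, 1/2 + 1/3*1/2) = [1/2, 2/3)
  'a': [1/2 + 1/3*1/2, 1/2 + 1/3*5/6) = [2/3, 7/9) <- contains code 155/216
  'f': [1/2 + 1/3*5/6, 1/2 + 1/3*1/1) = [7/9, 5/6)
  emit 'a', narrow to [2/3, 7/9)
Step 3: interval [2/3, 7/9), width = 7/9 - 2/3 = 1/9
  'e': [2/3 + 1/9*0/1, 2/3 + 1/9*1/2) = [2/3, 13/18) <- contains code 155/216
  'a': [2/3 + 1/9*1/2, 2/3 + 1/9*5/6) = [13/18, 41/54)
  'f': [2/3 + 1/9*5/6, 2/3 + 1/9*1/1) = [41/54, 7/9)
  emit 'e', narrow to [2/3, 13/18)
Step 4: interval [2/3, 13/18), width = 13/18 - 2/3 = 1/18
  'e': [2/3 + 1/18*0/1, 2/3 + 1/18*1/2) = [2/3, 25/36)
  'a': [2/3 + 1/18*1/2, 2/3 + 1/18*5/6) = [25/36, 77/108)
  'f': [2/3 + 1/18*5/6, 2/3 + 1/18*1/1) = [77/108, 13/18) <- contains code 155/216
  emit 'f', narrow to [77/108, 13/18)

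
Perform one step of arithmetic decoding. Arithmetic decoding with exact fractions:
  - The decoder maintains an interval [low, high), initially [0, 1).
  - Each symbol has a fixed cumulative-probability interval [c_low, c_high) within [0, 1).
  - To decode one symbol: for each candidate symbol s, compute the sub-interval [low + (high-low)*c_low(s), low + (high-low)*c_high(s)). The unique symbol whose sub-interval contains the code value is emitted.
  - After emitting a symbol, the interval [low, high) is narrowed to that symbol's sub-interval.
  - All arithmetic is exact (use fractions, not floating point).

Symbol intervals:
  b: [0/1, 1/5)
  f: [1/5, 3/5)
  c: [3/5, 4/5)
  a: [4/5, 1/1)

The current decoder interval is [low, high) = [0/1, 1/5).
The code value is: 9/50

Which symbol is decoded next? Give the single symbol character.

Interval width = high − low = 1/5 − 0/1 = 1/5
Scaled code = (code − low) / width = (9/50 − 0/1) / 1/5 = 9/10
  b: [0/1, 1/5) 
  f: [1/5, 3/5) 
  c: [3/5, 4/5) 
  a: [4/5, 1/1) ← scaled code falls here ✓

Answer: a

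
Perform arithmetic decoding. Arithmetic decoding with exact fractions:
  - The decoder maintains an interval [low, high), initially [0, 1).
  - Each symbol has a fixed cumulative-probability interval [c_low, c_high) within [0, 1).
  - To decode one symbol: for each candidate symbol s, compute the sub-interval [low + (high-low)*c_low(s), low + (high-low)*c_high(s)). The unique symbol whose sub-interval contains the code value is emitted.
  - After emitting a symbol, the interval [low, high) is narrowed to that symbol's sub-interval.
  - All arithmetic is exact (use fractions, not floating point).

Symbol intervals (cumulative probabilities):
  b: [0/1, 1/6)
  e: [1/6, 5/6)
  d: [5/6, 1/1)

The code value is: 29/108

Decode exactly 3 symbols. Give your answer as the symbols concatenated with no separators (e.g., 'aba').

Answer: ebd

Derivation:
Step 1: interval [0/1, 1/1), width = 1/1 - 0/1 = 1/1
  'b': [0/1 + 1/1*0/1, 0/1 + 1/1*1/6) = [0/1, 1/6)
  'e': [0/1 + 1/1*1/6, 0/1 + 1/1*5/6) = [1/6, 5/6) <- contains code 29/108
  'd': [0/1 + 1/1*5/6, 0/1 + 1/1*1/1) = [5/6, 1/1)
  emit 'e', narrow to [1/6, 5/6)
Step 2: interval [1/6, 5/6), width = 5/6 - 1/6 = 2/3
  'b': [1/6 + 2/3*0/1, 1/6 + 2/3*1/6) = [1/6, 5/18) <- contains code 29/108
  'e': [1/6 + 2/3*1/6, 1/6 + 2/3*5/6) = [5/18, 13/18)
  'd': [1/6 + 2/3*5/6, 1/6 + 2/3*1/1) = [13/18, 5/6)
  emit 'b', narrow to [1/6, 5/18)
Step 3: interval [1/6, 5/18), width = 5/18 - 1/6 = 1/9
  'b': [1/6 + 1/9*0/1, 1/6 + 1/9*1/6) = [1/6, 5/27)
  'e': [1/6 + 1/9*1/6, 1/6 + 1/9*5/6) = [5/27, 7/27)
  'd': [1/6 + 1/9*5/6, 1/6 + 1/9*1/1) = [7/27, 5/18) <- contains code 29/108
  emit 'd', narrow to [7/27, 5/18)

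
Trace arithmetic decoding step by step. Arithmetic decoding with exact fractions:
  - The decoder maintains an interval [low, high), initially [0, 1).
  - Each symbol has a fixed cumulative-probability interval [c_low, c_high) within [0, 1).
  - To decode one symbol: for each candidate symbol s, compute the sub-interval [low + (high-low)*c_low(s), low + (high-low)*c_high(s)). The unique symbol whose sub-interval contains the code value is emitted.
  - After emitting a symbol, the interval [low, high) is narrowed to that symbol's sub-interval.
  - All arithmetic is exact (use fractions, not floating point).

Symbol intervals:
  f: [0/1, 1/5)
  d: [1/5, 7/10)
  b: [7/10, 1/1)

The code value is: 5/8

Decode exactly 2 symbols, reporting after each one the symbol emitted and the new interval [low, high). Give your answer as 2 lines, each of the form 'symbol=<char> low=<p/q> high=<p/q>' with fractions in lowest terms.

Step 1: interval [0/1, 1/1), width = 1/1 - 0/1 = 1/1
  'f': [0/1 + 1/1*0/1, 0/1 + 1/1*1/5) = [0/1, 1/5)
  'd': [0/1 + 1/1*1/5, 0/1 + 1/1*7/10) = [1/5, 7/10) <- contains code 5/8
  'b': [0/1 + 1/1*7/10, 0/1 + 1/1*1/1) = [7/10, 1/1)
  emit 'd', narrow to [1/5, 7/10)
Step 2: interval [1/5, 7/10), width = 7/10 - 1/5 = 1/2
  'f': [1/5 + 1/2*0/1, 1/5 + 1/2*1/5) = [1/5, 3/10)
  'd': [1/5 + 1/2*1/5, 1/5 + 1/2*7/10) = [3/10, 11/20)
  'b': [1/5 + 1/2*7/10, 1/5 + 1/2*1/1) = [11/20, 7/10) <- contains code 5/8
  emit 'b', narrow to [11/20, 7/10)

Answer: symbol=d low=1/5 high=7/10
symbol=b low=11/20 high=7/10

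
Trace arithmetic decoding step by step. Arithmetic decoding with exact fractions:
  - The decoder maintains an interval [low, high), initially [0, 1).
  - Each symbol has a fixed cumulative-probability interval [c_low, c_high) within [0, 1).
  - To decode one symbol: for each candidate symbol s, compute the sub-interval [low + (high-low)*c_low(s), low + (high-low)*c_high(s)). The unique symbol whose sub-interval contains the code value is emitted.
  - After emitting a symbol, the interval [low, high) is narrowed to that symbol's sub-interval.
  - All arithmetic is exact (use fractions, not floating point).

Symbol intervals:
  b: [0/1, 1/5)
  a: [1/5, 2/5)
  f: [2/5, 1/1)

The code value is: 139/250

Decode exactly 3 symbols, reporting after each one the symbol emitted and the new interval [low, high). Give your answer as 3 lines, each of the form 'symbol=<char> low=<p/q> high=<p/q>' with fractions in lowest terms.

Step 1: interval [0/1, 1/1), width = 1/1 - 0/1 = 1/1
  'b': [0/1 + 1/1*0/1, 0/1 + 1/1*1/5) = [0/1, 1/5)
  'a': [0/1 + 1/1*1/5, 0/1 + 1/1*2/5) = [1/5, 2/5)
  'f': [0/1 + 1/1*2/5, 0/1 + 1/1*1/1) = [2/5, 1/1) <- contains code 139/250
  emit 'f', narrow to [2/5, 1/1)
Step 2: interval [2/5, 1/1), width = 1/1 - 2/5 = 3/5
  'b': [2/5 + 3/5*0/1, 2/5 + 3/5*1/5) = [2/5, 13/25)
  'a': [2/5 + 3/5*1/5, 2/5 + 3/5*2/5) = [13/25, 16/25) <- contains code 139/250
  'f': [2/5 + 3/5*2/5, 2/5 + 3/5*1/1) = [16/25, 1/1)
  emit 'a', narrow to [13/25, 16/25)
Step 3: interval [13/25, 16/25), width = 16/25 - 13/25 = 3/25
  'b': [13/25 + 3/25*0/1, 13/25 + 3/25*1/5) = [13/25, 68/125)
  'a': [13/25 + 3/25*1/5, 13/25 + 3/25*2/5) = [68/125, 71/125) <- contains code 139/250
  'f': [13/25 + 3/25*2/5, 13/25 + 3/25*1/1) = [71/125, 16/25)
  emit 'a', narrow to [68/125, 71/125)

Answer: symbol=f low=2/5 high=1/1
symbol=a low=13/25 high=16/25
symbol=a low=68/125 high=71/125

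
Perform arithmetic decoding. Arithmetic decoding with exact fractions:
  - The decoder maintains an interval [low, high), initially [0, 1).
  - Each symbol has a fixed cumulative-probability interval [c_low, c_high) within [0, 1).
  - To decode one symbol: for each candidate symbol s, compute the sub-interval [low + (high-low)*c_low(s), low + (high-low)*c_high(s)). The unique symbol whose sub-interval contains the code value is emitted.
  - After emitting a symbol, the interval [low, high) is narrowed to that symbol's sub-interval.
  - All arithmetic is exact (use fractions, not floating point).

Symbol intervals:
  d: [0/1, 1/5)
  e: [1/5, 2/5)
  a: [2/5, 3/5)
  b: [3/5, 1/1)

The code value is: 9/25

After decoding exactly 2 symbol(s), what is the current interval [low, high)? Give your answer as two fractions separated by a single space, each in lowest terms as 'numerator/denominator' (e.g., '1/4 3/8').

Step 1: interval [0/1, 1/1), width = 1/1 - 0/1 = 1/1
  'd': [0/1 + 1/1*0/1, 0/1 + 1/1*1/5) = [0/1, 1/5)
  'e': [0/1 + 1/1*1/5, 0/1 + 1/1*2/5) = [1/5, 2/5) <- contains code 9/25
  'a': [0/1 + 1/1*2/5, 0/1 + 1/1*3/5) = [2/5, 3/5)
  'b': [0/1 + 1/1*3/5, 0/1 + 1/1*1/1) = [3/5, 1/1)
  emit 'e', narrow to [1/5, 2/5)
Step 2: interval [1/5, 2/5), width = 2/5 - 1/5 = 1/5
  'd': [1/5 + 1/5*0/1, 1/5 + 1/5*1/5) = [1/5, 6/25)
  'e': [1/5 + 1/5*1/5, 1/5 + 1/5*2/5) = [6/25, 7/25)
  'a': [1/5 + 1/5*2/5, 1/5 + 1/5*3/5) = [7/25, 8/25)
  'b': [1/5 + 1/5*3/5, 1/5 + 1/5*1/1) = [8/25, 2/5) <- contains code 9/25
  emit 'b', narrow to [8/25, 2/5)

Answer: 8/25 2/5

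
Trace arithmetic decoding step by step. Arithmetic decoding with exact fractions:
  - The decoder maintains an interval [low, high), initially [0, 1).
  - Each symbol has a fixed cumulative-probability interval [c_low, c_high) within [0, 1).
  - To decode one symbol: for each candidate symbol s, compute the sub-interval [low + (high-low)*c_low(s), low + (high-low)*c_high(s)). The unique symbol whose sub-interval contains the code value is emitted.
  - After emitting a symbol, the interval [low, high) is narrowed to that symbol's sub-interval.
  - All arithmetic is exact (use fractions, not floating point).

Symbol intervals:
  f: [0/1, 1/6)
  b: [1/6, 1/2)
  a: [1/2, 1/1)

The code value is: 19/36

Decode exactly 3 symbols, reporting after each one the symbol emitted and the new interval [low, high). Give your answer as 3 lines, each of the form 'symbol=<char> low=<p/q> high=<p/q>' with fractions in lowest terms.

Step 1: interval [0/1, 1/1), width = 1/1 - 0/1 = 1/1
  'f': [0/1 + 1/1*0/1, 0/1 + 1/1*1/6) = [0/1, 1/6)
  'b': [0/1 + 1/1*1/6, 0/1 + 1/1*1/2) = [1/6, 1/2)
  'a': [0/1 + 1/1*1/2, 0/1 + 1/1*1/1) = [1/2, 1/1) <- contains code 19/36
  emit 'a', narrow to [1/2, 1/1)
Step 2: interval [1/2, 1/1), width = 1/1 - 1/2 = 1/2
  'f': [1/2 + 1/2*0/1, 1/2 + 1/2*1/6) = [1/2, 7/12) <- contains code 19/36
  'b': [1/2 + 1/2*1/6, 1/2 + 1/2*1/2) = [7/12, 3/4)
  'a': [1/2 + 1/2*1/2, 1/2 + 1/2*1/1) = [3/4, 1/1)
  emit 'f', narrow to [1/2, 7/12)
Step 3: interval [1/2, 7/12), width = 7/12 - 1/2 = 1/12
  'f': [1/2 + 1/12*0/1, 1/2 + 1/12*1/6) = [1/2, 37/72)
  'b': [1/2 + 1/12*1/6, 1/2 + 1/12*1/2) = [37/72, 13/24) <- contains code 19/36
  'a': [1/2 + 1/12*1/2, 1/2 + 1/12*1/1) = [13/24, 7/12)
  emit 'b', narrow to [37/72, 13/24)

Answer: symbol=a low=1/2 high=1/1
symbol=f low=1/2 high=7/12
symbol=b low=37/72 high=13/24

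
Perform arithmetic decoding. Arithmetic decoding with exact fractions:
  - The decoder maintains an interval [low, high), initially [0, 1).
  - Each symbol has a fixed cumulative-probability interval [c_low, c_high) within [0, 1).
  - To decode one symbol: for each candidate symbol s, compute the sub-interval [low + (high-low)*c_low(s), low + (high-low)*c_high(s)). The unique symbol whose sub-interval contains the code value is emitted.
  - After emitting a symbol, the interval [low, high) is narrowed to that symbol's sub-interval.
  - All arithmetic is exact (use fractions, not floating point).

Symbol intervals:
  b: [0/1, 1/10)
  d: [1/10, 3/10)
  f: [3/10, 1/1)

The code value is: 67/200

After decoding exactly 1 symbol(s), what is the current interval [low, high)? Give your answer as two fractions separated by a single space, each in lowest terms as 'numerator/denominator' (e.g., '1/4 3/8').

Step 1: interval [0/1, 1/1), width = 1/1 - 0/1 = 1/1
  'b': [0/1 + 1/1*0/1, 0/1 + 1/1*1/10) = [0/1, 1/10)
  'd': [0/1 + 1/1*1/10, 0/1 + 1/1*3/10) = [1/10, 3/10)
  'f': [0/1 + 1/1*3/10, 0/1 + 1/1*1/1) = [3/10, 1/1) <- contains code 67/200
  emit 'f', narrow to [3/10, 1/1)

Answer: 3/10 1/1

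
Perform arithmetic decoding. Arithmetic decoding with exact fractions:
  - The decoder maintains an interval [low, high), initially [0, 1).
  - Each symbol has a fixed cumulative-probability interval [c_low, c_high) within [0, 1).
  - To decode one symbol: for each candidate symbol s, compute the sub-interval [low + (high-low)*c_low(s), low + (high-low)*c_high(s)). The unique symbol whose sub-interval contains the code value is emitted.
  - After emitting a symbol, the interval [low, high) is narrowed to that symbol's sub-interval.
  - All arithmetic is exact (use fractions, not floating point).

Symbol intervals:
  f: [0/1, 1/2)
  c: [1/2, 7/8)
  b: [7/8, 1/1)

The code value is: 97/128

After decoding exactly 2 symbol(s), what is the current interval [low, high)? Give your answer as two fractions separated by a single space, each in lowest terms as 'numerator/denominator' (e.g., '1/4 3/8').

Step 1: interval [0/1, 1/1), width = 1/1 - 0/1 = 1/1
  'f': [0/1 + 1/1*0/1, 0/1 + 1/1*1/2) = [0/1, 1/2)
  'c': [0/1 + 1/1*1/2, 0/1 + 1/1*7/8) = [1/2, 7/8) <- contains code 97/128
  'b': [0/1 + 1/1*7/8, 0/1 + 1/1*1/1) = [7/8, 1/1)
  emit 'c', narrow to [1/2, 7/8)
Step 2: interval [1/2, 7/8), width = 7/8 - 1/2 = 3/8
  'f': [1/2 + 3/8*0/1, 1/2 + 3/8*1/2) = [1/2, 11/16)
  'c': [1/2 + 3/8*1/2, 1/2 + 3/8*7/8) = [11/16, 53/64) <- contains code 97/128
  'b': [1/2 + 3/8*7/8, 1/2 + 3/8*1/1) = [53/64, 7/8)
  emit 'c', narrow to [11/16, 53/64)

Answer: 11/16 53/64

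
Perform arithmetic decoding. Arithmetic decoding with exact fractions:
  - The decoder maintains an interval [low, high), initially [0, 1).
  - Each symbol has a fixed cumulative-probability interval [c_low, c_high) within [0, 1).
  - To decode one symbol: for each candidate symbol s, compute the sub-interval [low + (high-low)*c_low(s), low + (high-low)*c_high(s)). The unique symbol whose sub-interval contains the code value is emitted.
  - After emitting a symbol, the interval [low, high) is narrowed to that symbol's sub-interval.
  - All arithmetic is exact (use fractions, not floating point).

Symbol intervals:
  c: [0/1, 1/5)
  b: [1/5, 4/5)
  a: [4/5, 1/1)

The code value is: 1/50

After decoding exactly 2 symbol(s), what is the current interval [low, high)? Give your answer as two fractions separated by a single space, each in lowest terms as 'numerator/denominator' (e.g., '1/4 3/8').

Step 1: interval [0/1, 1/1), width = 1/1 - 0/1 = 1/1
  'c': [0/1 + 1/1*0/1, 0/1 + 1/1*1/5) = [0/1, 1/5) <- contains code 1/50
  'b': [0/1 + 1/1*1/5, 0/1 + 1/1*4/5) = [1/5, 4/5)
  'a': [0/1 + 1/1*4/5, 0/1 + 1/1*1/1) = [4/5, 1/1)
  emit 'c', narrow to [0/1, 1/5)
Step 2: interval [0/1, 1/5), width = 1/5 - 0/1 = 1/5
  'c': [0/1 + 1/5*0/1, 0/1 + 1/5*1/5) = [0/1, 1/25) <- contains code 1/50
  'b': [0/1 + 1/5*1/5, 0/1 + 1/5*4/5) = [1/25, 4/25)
  'a': [0/1 + 1/5*4/5, 0/1 + 1/5*1/1) = [4/25, 1/5)
  emit 'c', narrow to [0/1, 1/25)

Answer: 0/1 1/25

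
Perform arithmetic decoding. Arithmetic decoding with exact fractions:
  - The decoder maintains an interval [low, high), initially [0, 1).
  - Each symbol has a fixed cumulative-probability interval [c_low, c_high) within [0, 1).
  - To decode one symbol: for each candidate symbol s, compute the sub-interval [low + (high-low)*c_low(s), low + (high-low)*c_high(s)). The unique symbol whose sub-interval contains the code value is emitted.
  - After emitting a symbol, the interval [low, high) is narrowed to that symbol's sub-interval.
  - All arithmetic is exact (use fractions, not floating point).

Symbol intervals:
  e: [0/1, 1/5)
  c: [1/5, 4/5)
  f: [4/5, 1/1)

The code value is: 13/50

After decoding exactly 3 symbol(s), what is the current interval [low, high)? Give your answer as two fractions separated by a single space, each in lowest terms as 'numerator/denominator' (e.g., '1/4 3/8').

Step 1: interval [0/1, 1/1), width = 1/1 - 0/1 = 1/1
  'e': [0/1 + 1/1*0/1, 0/1 + 1/1*1/5) = [0/1, 1/5)
  'c': [0/1 + 1/1*1/5, 0/1 + 1/1*4/5) = [1/5, 4/5) <- contains code 13/50
  'f': [0/1 + 1/1*4/5, 0/1 + 1/1*1/1) = [4/5, 1/1)
  emit 'c', narrow to [1/5, 4/5)
Step 2: interval [1/5, 4/5), width = 4/5 - 1/5 = 3/5
  'e': [1/5 + 3/5*0/1, 1/5 + 3/5*1/5) = [1/5, 8/25) <- contains code 13/50
  'c': [1/5 + 3/5*1/5, 1/5 + 3/5*4/5) = [8/25, 17/25)
  'f': [1/5 + 3/5*4/5, 1/5 + 3/5*1/1) = [17/25, 4/5)
  emit 'e', narrow to [1/5, 8/25)
Step 3: interval [1/5, 8/25), width = 8/25 - 1/5 = 3/25
  'e': [1/5 + 3/25*0/1, 1/5 + 3/25*1/5) = [1/5, 28/125)
  'c': [1/5 + 3/25*1/5, 1/5 + 3/25*4/5) = [28/125, 37/125) <- contains code 13/50
  'f': [1/5 + 3/25*4/5, 1/5 + 3/25*1/1) = [37/125, 8/25)
  emit 'c', narrow to [28/125, 37/125)

Answer: 28/125 37/125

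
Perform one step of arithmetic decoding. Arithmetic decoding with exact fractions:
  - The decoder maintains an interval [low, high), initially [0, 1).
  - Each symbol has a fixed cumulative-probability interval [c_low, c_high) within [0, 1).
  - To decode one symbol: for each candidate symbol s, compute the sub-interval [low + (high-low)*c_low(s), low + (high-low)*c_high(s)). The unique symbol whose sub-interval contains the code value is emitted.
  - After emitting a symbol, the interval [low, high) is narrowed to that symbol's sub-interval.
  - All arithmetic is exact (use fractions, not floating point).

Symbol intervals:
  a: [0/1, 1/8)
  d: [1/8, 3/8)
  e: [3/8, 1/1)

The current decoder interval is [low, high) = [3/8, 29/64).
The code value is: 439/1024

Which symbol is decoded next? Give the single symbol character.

Answer: e

Derivation:
Interval width = high − low = 29/64 − 3/8 = 5/64
Scaled code = (code − low) / width = (439/1024 − 3/8) / 5/64 = 11/16
  a: [0/1, 1/8) 
  d: [1/8, 3/8) 
  e: [3/8, 1/1) ← scaled code falls here ✓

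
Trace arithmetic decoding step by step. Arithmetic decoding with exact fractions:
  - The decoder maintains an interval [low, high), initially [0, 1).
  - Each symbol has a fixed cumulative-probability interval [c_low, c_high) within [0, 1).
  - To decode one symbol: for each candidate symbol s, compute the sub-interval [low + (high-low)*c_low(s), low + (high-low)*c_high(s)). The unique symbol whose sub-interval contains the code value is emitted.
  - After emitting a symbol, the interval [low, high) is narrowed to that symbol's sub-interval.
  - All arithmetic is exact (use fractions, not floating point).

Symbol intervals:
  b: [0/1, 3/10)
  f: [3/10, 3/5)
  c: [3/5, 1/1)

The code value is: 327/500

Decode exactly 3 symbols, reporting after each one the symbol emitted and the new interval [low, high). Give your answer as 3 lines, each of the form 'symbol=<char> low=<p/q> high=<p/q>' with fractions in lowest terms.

Answer: symbol=c low=3/5 high=1/1
symbol=b low=3/5 high=18/25
symbol=f low=159/250 high=84/125

Derivation:
Step 1: interval [0/1, 1/1), width = 1/1 - 0/1 = 1/1
  'b': [0/1 + 1/1*0/1, 0/1 + 1/1*3/10) = [0/1, 3/10)
  'f': [0/1 + 1/1*3/10, 0/1 + 1/1*3/5) = [3/10, 3/5)
  'c': [0/1 + 1/1*3/5, 0/1 + 1/1*1/1) = [3/5, 1/1) <- contains code 327/500
  emit 'c', narrow to [3/5, 1/1)
Step 2: interval [3/5, 1/1), width = 1/1 - 3/5 = 2/5
  'b': [3/5 + 2/5*0/1, 3/5 + 2/5*3/10) = [3/5, 18/25) <- contains code 327/500
  'f': [3/5 + 2/5*3/10, 3/5 + 2/5*3/5) = [18/25, 21/25)
  'c': [3/5 + 2/5*3/5, 3/5 + 2/5*1/1) = [21/25, 1/1)
  emit 'b', narrow to [3/5, 18/25)
Step 3: interval [3/5, 18/25), width = 18/25 - 3/5 = 3/25
  'b': [3/5 + 3/25*0/1, 3/5 + 3/25*3/10) = [3/5, 159/250)
  'f': [3/5 + 3/25*3/10, 3/5 + 3/25*3/5) = [159/250, 84/125) <- contains code 327/500
  'c': [3/5 + 3/25*3/5, 3/5 + 3/25*1/1) = [84/125, 18/25)
  emit 'f', narrow to [159/250, 84/125)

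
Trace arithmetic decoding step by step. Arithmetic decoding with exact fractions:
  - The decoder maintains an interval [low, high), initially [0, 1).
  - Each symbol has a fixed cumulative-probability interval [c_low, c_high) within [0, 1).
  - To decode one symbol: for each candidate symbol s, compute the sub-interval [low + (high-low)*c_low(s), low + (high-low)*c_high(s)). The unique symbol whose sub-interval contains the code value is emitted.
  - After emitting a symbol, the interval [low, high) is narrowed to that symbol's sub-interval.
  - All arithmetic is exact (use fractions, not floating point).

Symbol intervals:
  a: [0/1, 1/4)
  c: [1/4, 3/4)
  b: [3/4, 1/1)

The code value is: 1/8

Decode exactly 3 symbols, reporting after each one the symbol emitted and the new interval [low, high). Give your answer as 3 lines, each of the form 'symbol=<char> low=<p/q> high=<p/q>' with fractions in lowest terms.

Step 1: interval [0/1, 1/1), width = 1/1 - 0/1 = 1/1
  'a': [0/1 + 1/1*0/1, 0/1 + 1/1*1/4) = [0/1, 1/4) <- contains code 1/8
  'c': [0/1 + 1/1*1/4, 0/1 + 1/1*3/4) = [1/4, 3/4)
  'b': [0/1 + 1/1*3/4, 0/1 + 1/1*1/1) = [3/4, 1/1)
  emit 'a', narrow to [0/1, 1/4)
Step 2: interval [0/1, 1/4), width = 1/4 - 0/1 = 1/4
  'a': [0/1 + 1/4*0/1, 0/1 + 1/4*1/4) = [0/1, 1/16)
  'c': [0/1 + 1/4*1/4, 0/1 + 1/4*3/4) = [1/16, 3/16) <- contains code 1/8
  'b': [0/1 + 1/4*3/4, 0/1 + 1/4*1/1) = [3/16, 1/4)
  emit 'c', narrow to [1/16, 3/16)
Step 3: interval [1/16, 3/16), width = 3/16 - 1/16 = 1/8
  'a': [1/16 + 1/8*0/1, 1/16 + 1/8*1/4) = [1/16, 3/32)
  'c': [1/16 + 1/8*1/4, 1/16 + 1/8*3/4) = [3/32, 5/32) <- contains code 1/8
  'b': [1/16 + 1/8*3/4, 1/16 + 1/8*1/1) = [5/32, 3/16)
  emit 'c', narrow to [3/32, 5/32)

Answer: symbol=a low=0/1 high=1/4
symbol=c low=1/16 high=3/16
symbol=c low=3/32 high=5/32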